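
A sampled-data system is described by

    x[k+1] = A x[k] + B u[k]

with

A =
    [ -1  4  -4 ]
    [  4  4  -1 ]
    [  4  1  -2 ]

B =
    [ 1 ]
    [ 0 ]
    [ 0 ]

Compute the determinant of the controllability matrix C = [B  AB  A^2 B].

-64

AB = [[-1], [4], [4]]
A^2B = [[1], [8], [-8]]
Controllability matrix C = [B  AB  A^2B] = [[1, -1, 1], [0, 4, 8], [0, 4, -8]]
Expanding along the first row, det(C) = 1·(4·(-8) - 8·4) - (-1)·(0·(-8) - 8·0) + 1·(0·4 - 4·0) = 1·(-64) - (-1)·0 + 1·0 = -64
Since det(C) ≠ 0, rank(C) = 3 and the system is completely controllable.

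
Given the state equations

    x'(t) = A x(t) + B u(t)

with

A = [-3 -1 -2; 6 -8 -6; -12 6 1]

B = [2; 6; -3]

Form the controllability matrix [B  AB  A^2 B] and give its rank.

1

AB = [[-6], [-18], [9]]
A^2B = [[18], [54], [-27]]
Controllability matrix C = [B  AB  A^2B] = [[2, -6, 18], [6, -18, 54], [-3, 9, -27]]
Every column of C is a scalar multiple of column 1 = [2, 6, -3] (multipliers 1, -3, 9), so the columns span a one-dimensional space.
C ≠ 0, hence rank(C) = 1.
rank(C) = 1 < n = 3, so the pair (A, B) is not completely controllable.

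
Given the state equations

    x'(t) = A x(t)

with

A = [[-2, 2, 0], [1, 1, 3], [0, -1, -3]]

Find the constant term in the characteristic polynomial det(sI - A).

-6

Expand det(sI - A) for the 3×3 matrix.
p(s) = s^3 + 4s^2 + 2s - 6.
(Check: constant term = det(-A) = (-1)^3 det A = -6; coefficient of s^2 = -tr A = 4.)
The constant term is -6.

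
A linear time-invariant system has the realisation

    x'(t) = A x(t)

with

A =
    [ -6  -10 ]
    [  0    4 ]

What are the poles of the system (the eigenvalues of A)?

det(sI - A) = s^2 - (tr A)s + det A, with tr A = (-6) + 4 = -2 and det A = (-6)·4 - (-10)·0 = -24 - 0 = -24.
So p(s) = det(sI - A) = s^2 + 2s - 24.
Factor s^2 + 2s - 24: two numbers with sum -2 and product -24 are 4 and -6, so s^2 + 2s - 24 = (s - 4)(s + 6).
Hence p(s) = (s - 4) (s + 6), with roots -6, 4.
At least one eigenvalue has non-negative real part, so the system is not asymptotically stable.

-6, 4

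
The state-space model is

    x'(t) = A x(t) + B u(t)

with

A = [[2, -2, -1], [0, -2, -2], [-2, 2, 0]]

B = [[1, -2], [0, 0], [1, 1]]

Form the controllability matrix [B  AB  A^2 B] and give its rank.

3

AB = [[1, -5], [-2, -2], [-2, 4]]
A^2B = [[8, -10], [8, -4], [-6, 6]]
Controllability matrix C = [B  AB  A^2B] = [[1, -2, 1, -5, 8, -10], [0, 0, -2, -2, 8, -4], [1, 1, -2, 4, -6, 6]]
Take the 3×3 submatrix of C formed by columns 1, 2, 3: [[1, -2, 1], [0, 0, -2], [1, 1, -2]]. Its determinant is 1·(0·(-2) - (-2)·1) - (-2)·(0·(-2) - (-2)·1) + 1·(0·1 - 0·1) = 1·2 - (-2)·2 + 1·0 = 6 ≠ 0.
So rank(C) ≥ 3; since C has 3 rows, rank(C) = 3.
rank(C) = 3 = n, so the pair (A, B) is completely controllable.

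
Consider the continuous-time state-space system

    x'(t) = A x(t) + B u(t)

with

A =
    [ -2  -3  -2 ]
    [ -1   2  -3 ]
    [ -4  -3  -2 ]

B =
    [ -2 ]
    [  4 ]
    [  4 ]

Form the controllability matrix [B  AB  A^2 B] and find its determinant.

AB = [[-16], [-2], [-12]]
A^2B = [[62], [48], [94]]
Controllability matrix C = [B  AB  A^2B] = [[-2, -16, 62], [4, -2, 48], [4, -12, 94]]
Expanding along the first row, det(C) = (-2)·((-2)·94 - 48·(-12)) - (-16)·(4·94 - 48·4) + 62·(4·(-12) - (-2)·4) = (-2)·388 - (-16)·184 + 62·(-40) = -312
Since det(C) ≠ 0, rank(C) = 3 and the system is completely controllable.

-312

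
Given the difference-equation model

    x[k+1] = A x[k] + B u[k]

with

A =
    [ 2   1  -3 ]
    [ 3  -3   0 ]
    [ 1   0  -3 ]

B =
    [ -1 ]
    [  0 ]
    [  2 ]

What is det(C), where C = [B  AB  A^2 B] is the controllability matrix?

396

AB = [[-8], [-3], [-7]]
A^2B = [[2], [-15], [13]]
Controllability matrix C = [B  AB  A^2B] = [[-1, -8, 2], [0, -3, -15], [2, -7, 13]]
Expanding along the first row, det(C) = (-1)·((-3)·13 - (-15)·(-7)) - (-8)·(0·13 - (-15)·2) + 2·(0·(-7) - (-3)·2) = (-1)·(-144) - (-8)·30 + 2·6 = 396
Since det(C) ≠ 0, rank(C) = 3 and the system is completely controllable.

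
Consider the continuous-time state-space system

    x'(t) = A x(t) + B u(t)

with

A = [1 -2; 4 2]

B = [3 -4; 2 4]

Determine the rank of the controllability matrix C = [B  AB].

2

AB = [[-1, -12], [16, -8]]
Controllability matrix C = [B  AB] = [[3, -4, -1, -12], [2, 4, 16, -8]]
Take the 2×2 submatrix of C formed by columns 1, 2: [[3, -4], [2, 4]]. Its determinant is 3·4 - (-4)·2 = 12 - (-8) = 20 ≠ 0.
So rank(C) ≥ 2; since C has 2 rows, rank(C) = 2.
rank(C) = 2 = n, so the pair (A, B) is completely controllable.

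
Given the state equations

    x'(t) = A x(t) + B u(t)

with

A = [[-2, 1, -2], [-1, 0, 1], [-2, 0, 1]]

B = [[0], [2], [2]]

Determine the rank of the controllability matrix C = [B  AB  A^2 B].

3

AB = [[-2], [2], [2]]
A^2B = [[2], [4], [6]]
Controllability matrix C = [B  AB  A^2B] = [[0, -2, 2], [2, 2, 4], [2, 2, 6]]
det(C) = 0·(2·6 - 4·2) - (-2)·(2·6 - 4·2) + 2·(2·2 - 2·2) = 0·4 - (-2)·4 + 2·0 = 8 ≠ 0, so rank(C) = 3.
rank(C) = 3 = n, so the pair (A, B) is completely controllable.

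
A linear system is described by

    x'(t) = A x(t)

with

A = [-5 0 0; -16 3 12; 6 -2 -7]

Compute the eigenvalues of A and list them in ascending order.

det(sI - A) = s^3 - (tr A)s^2 + (M11 + M22 + M33)s - det A, where Mii is the 2×2 principal minor of A obtained by deleting row i and column i.
tr A = (-5) + 3 + (-7) = -9; M11 = 3·(-7) - 12·(-2) = -21 - (-24) = 3; M22 = (-5)·(-7) - 0·6 = 35 - 0 = 35; M33 = (-5)·3 - 0·(-16) = -15 - 0 = -15; sum of minors = 23.
det A = (-5)·(3·(-7) - 12·(-2)) - 0·((-16)·(-7) - 12·6) + 0·((-16)·(-2) - 3·6) = (-5)·3 - 0·40 + 0·14 = -15.
So p(s) = det(sI - A) = s^3 + 9s^2 + 23s + 15.
Rational-root test: any integer root divides 15. Testing small divisors, s = -1 works: p(-1) = -1 + 9 + (-23) + 15 = 0, so (s + 1) is a factor.
Dividing, p(s) = (s + 1)(s^2 + 8s + 15).
Factor s^2 + 8s + 15: two numbers with sum -8 and product 15 are -3 and -5, so s^2 + 8s + 15 = (s + 3)(s + 5).
Hence p(s) = (s + 1) (s + 3) (s + 5), with roots -5, -3, -1.
All eigenvalues have negative real part, so the system is asymptotically stable.

-5, -3, -1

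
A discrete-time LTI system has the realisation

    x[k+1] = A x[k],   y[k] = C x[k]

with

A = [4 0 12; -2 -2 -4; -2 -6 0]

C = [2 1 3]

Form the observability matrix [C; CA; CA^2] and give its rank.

CA = [[0, -20, 20]]
CA^2 = [[0, -80, 80]]
Observability matrix O = [C; CA; CA^2] = [[2, 1, 3], [0, -20, 20], [0, -80, 80]]
The columns c1, c2, c3 of O are linearly dependent: -2·c1 + c2 + c3 = 0 (check each entry), so rank(O) ≤ 2.
The 2×2 minor from rows 1, 2, columns 1, 2 is 2·(-20) - 1·0 = -40 - 0 = -40 ≠ 0, so rank(O) = 2.
rank(O) = 2 < n = 3, so the pair (A, C) is not completely observable.

2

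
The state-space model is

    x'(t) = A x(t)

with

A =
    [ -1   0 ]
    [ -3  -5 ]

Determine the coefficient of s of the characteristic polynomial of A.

6

For a 2×2 matrix, det(sI - A) = s^2 - (tr A)s + det A.
tr A = -6, det A = 5.
So p(s) = s^2 + 6s + 5.
The coefficient of s is 6.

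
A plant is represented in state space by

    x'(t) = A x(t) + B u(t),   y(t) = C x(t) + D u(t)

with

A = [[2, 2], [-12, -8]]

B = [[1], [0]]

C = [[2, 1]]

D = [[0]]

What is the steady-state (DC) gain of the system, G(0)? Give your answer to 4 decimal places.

0.5000

G(0) = C(-A)^{-1}B + D = -C A^{-1} B + D.
det A = 8, so A^{-1} = (1/8)·adj(A) = [[-1, -1/4], [3/2, 1/4]]
A^{-1} B = [-1, 3/2]^T
C A^{-1} B = -1/2
G(0) = D - C A^{-1} B = 0 - (-1/2) = 1/2 ≈ 0.5000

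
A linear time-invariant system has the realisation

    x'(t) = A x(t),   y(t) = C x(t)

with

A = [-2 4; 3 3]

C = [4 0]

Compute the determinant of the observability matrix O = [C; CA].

CA = [[-8, 16]]
Observability matrix O = [C; CA] = [[4, 0], [-8, 16]]
det(O) = 4·16 - 0·(-8) = 64 - 0 = 64
Since det(O) ≠ 0, rank(O) = 2 and the system is completely observable.

64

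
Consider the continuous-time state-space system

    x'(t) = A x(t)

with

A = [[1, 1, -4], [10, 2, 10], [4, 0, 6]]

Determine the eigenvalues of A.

2, 3, 4

det(sI - A) = s^3 - (tr A)s^2 + (M11 + M22 + M33)s - det A, where Mii is the 2×2 principal minor of A obtained by deleting row i and column i.
tr A = 1 + 2 + 6 = 9; M11 = 2·6 - 10·0 = 12 - 0 = 12; M22 = 1·6 - (-4)·4 = 6 - (-16) = 22; M33 = 1·2 - 1·10 = 2 - 10 = -8; sum of minors = 26.
det A = 1·(2·6 - 10·0) - 1·(10·6 - 10·4) + (-4)·(10·0 - 2·4) = 1·12 - 1·20 + (-4)·(-8) = 24.
So p(s) = det(sI - A) = s^3 - 9s^2 + 26s - 24.
Rational-root test: any integer root divides -24. Testing small divisors, s = 2 works: p(2) = 8 + (-36) + 52 + (-24) = 0, so (s - 2) is a factor.
Dividing, p(s) = (s - 2)(s^2 - 7s + 12).
Factor s^2 - 7s + 12: two numbers with sum 7 and product 12 are 4 and 3, so s^2 - 7s + 12 = (s - 4)(s - 3).
Hence p(s) = (s - 4) (s - 3) (s - 2), with roots 2, 3, 4.
At least one eigenvalue has non-negative real part, so the system is not asymptotically stable.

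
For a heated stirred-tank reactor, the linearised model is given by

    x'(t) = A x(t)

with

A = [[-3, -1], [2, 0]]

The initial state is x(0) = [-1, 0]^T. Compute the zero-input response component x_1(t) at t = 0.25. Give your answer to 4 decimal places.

det(sI - A) = s^2 - (tr A)s + det A, with tr A = (-3) + 0 = -3 and det A = (-3)·0 - (-1)·2 = 0 - (-2) = 2.
So p(s) = det(sI - A) = s^2 + 3s + 2.
Factor s^2 + 3s + 2: two numbers with sum -3 and product 2 are -1 and -2, so s^2 + 3s + 2 = (s + 1)(s + 2).
Hence p(s) = (s + 1) (s + 2), with roots -2, -1.
The eigenvalues -2, -1 are distinct and real, so A is diagonalisable and x(t) = e^{At} x(0) = V diag(e^{λ_i t}) V^{-1} x(0), where the columns of V are the eigenvectors.
λ = -2: A - (-2)I = [[-1, -1], [2, 2]]. Row 1 gives (-1)·v1 + (-1)·v2 = 0, so take v_1 = [1, -1]^T.
λ = -1: A - (-1)I = [[-2, -1], [2, 1]]. Row 1 gives (-2)·v1 + (-1)·v2 = 0, so take v_2 = [-1, 2]^T.
V = [v_1 v_2] = [[1, -1], [-1, 2]] has det V = 1, so V^{-1} = adj(V)/det V = [[2, 1], [1, 1]].
Modal coordinates z(0) = V^{-1} x(0): 2·(-1) + 1·0 = -2; 1·(-1) + 1·0 = -1; so z(0) = [-2, -1]^T.
x_1(t) = Σ_i (v_i)_1 · z_i(0) · e^{λ_i t} (row 1 of V times the modal terms).
x_1(0.25) = 1·(-2)·e^{-2·0.25} + (-1)·(-1)·e^{-1·0.25} = (-2)·0.606531 + 1·0.778801 = -0.4343.

-0.4343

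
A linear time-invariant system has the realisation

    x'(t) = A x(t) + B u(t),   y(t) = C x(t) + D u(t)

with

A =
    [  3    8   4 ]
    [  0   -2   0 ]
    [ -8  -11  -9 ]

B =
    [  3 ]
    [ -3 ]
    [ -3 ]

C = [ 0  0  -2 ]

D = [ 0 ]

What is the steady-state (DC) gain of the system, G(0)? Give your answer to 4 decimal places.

-12.6000

G(0) = C(-A)^{-1}B + D = -C A^{-1} B + D.
det A = -10, so A^{-1} = (1/-10)·adj(A) = [[-9/5, -14/5, -4/5], [0, -1/2, 0], [8/5, 31/10, 3/5]]
A^{-1} B = [27/5, 3/2, -63/10]^T
C A^{-1} B = 63/5
G(0) = D - C A^{-1} B = 0 - (63/5) = -63/5 ≈ -12.6000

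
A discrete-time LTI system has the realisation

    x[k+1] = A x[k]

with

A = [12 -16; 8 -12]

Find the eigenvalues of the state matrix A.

det(zI - A) = z^2 - (tr A)z + det A, with tr A = 12 + (-12) = 0 and det A = 12·(-12) - (-16)·8 = -144 - (-128) = -16.
So p(z) = det(zI - A) = z^2 - 16.
Factor z^2 - 16: two numbers with sum 0 and product -16 are 4 and -4, so z^2 - 16 = (z - 4)(z + 4).
Hence p(z) = (z - 4) (z + 4), with roots -4, 4.

-4, 4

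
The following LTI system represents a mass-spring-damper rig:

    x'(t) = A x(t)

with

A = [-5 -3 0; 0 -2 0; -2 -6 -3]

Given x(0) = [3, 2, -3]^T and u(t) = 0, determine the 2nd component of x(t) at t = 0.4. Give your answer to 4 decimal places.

0.8987

det(sI - A) = s^3 - (tr A)s^2 + (M11 + M22 + M33)s - det A, where Mii is the 2×2 principal minor of A obtained by deleting row i and column i.
tr A = (-5) + (-2) + (-3) = -10; M11 = (-2)·(-3) - 0·(-6) = 6 - 0 = 6; M22 = (-5)·(-3) - 0·(-2) = 15 - 0 = 15; M33 = (-5)·(-2) - (-3)·0 = 10 - 0 = 10; sum of minors = 31.
det A = (-5)·((-2)·(-3) - 0·(-6)) - (-3)·(0·(-3) - 0·(-2)) + 0·(0·(-6) - (-2)·(-2)) = (-5)·6 - (-3)·0 + 0·(-4) = -30.
So p(s) = det(sI - A) = s^3 + 10s^2 + 31s + 30.
Rational-root test: any integer root divides 30. Testing small divisors, s = -2 works: p(-2) = -8 + 40 + (-62) + 30 = 0, so (s + 2) is a factor.
Dividing, p(s) = (s + 2)(s^2 + 8s + 15).
Factor s^2 + 8s + 15: two numbers with sum -8 and product 15 are -3 and -5, so s^2 + 8s + 15 = (s + 3)(s + 5).
Hence p(s) = (s + 2) (s + 3) (s + 5), with roots -5, -3, -2.
The eigenvalues -5, -3, -2 are distinct and real, so A is diagonalisable and x(t) = e^{At} x(0) = V diag(e^{λ_i t}) V^{-1} x(0), where the columns of V are the eigenvectors.
λ = -5: A - (-5)I = [[0, -3, 0], [0, 3, 0], [-2, -6, 2]]. v must be orthogonal to every row; (row 1) × (row 3) = [-6, 0, -6], so take v_1 = [1, 0, 1]^T.
λ = -3: A - (-3)I = [[-2, -3, 0], [0, 1, 0], [-2, -6, 0]]. v must be orthogonal to every row; (row 1) × (row 2) = [0, 0, -2], so take v_2 = [0, 0, 1]^T.
λ = -2: A - (-2)I = [[-3, -3, 0], [0, 0, 0], [-2, -6, -1]]. v must be orthogonal to every row; (row 1) × (row 3) = [3, -3, 12], so take v_3 = [-1, 1, -4]^T.
V = [v_1 v_2 v_3] = [[1, 0, -1], [0, 0, 1], [1, 1, -4]] has det V = -1, so V^{-1} = adj(V)/det V = [[1, 1, 0], [-1, 3, 1], [0, 1, 0]].
Modal coordinates z(0) = V^{-1} x(0): 1·3 + 1·2 + 0·(-3) = 5; (-1)·3 + 3·2 + 1·(-3) = 0; 0·3 + 1·2 + 0·(-3) = 2; so z(0) = [5, 0, 2]^T.
x_2(t) = Σ_i (v_i)_2 · z_i(0) · e^{λ_i t} (row 2 of V times the modal terms).
x_2(0.4) = 0·5·e^{-5·0.4} + 0·0·e^{-3·0.4} + 1·2·e^{-2·0.4} = 0·0.135335 + 0·0.301194 + 2·0.449329 = 0.8987.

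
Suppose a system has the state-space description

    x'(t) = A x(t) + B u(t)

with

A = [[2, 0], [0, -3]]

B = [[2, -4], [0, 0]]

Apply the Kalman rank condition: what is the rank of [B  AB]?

1

AB = [[4, -8], [0, 0]]
Controllability matrix C = [B  AB] = [[2, -4, 4, -8], [0, 0, 0, 0]]
Every column of C is a scalar multiple of column 1 = [2, 0] (multipliers 1, -2, 2, -4), so the columns span a one-dimensional space.
C ≠ 0, hence rank(C) = 1.
rank(C) = 1 < n = 2, so the pair (A, B) is not completely controllable.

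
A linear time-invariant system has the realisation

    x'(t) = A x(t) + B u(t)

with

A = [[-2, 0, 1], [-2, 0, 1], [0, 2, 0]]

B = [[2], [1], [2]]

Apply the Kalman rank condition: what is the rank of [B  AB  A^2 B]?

3

AB = [[-2], [-2], [2]]
A^2B = [[6], [6], [-4]]
Controllability matrix C = [B  AB  A^2B] = [[2, -2, 6], [1, -2, 6], [2, 2, -4]]
det(C) = 2·((-2)·(-4) - 6·2) - (-2)·(1·(-4) - 6·2) + 6·(1·2 - (-2)·2) = 2·(-4) - (-2)·(-16) + 6·6 = -4 ≠ 0, so rank(C) = 3.
rank(C) = 3 = n, so the pair (A, B) is completely controllable.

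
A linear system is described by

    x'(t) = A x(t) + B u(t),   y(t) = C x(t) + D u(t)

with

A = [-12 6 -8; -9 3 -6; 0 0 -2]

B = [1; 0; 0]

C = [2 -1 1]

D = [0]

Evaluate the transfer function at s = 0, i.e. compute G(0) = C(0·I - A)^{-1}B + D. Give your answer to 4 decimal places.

G(0) = C(-A)^{-1}B + D = -C A^{-1} B + D.
det A = -36, so A^{-1} = (1/-36)·adj(A) = [[1/6, -1/3, 1/3], [1/2, -2/3, 0], [0, 0, -1/2]]
A^{-1} B = [1/6, 1/2, 0]^T
C A^{-1} B = -1/6
G(0) = D - C A^{-1} B = 0 - (-1/6) = 1/6 ≈ 0.1667

0.1667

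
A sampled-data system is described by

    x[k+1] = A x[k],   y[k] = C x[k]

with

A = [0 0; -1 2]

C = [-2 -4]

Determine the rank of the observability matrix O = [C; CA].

CA = [[4, -8]]
Observability matrix O = [C; CA] = [[-2, -4], [4, -8]]
det(O) = (-2)·(-8) - (-4)·4 = 16 - (-16) = 32 ≠ 0, so rank(O) = 2.
rank(O) = 2 = n, so the pair (A, C) is completely observable.

2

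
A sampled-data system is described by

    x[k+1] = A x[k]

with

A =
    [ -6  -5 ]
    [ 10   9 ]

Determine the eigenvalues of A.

det(zI - A) = z^2 - (tr A)z + det A, with tr A = (-6) + 9 = 3 and det A = (-6)·9 - (-5)·10 = -54 - (-50) = -4.
So p(z) = det(zI - A) = z^2 - 3z - 4.
Factor z^2 - 3z - 4: two numbers with sum 3 and product -4 are 4 and -1, so z^2 - 3z - 4 = (z - 4)(z + 1).
Hence p(z) = (z - 4) (z + 1), with roots -1, 4.

-1, 4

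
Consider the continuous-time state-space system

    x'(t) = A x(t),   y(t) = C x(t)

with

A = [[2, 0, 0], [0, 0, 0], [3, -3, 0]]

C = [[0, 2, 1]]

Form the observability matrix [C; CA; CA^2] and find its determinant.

18

CA = [[3, -3, 0]]
CA^2 = [[6, 0, 0]]
Observability matrix O = [C; CA; CA^2] = [[0, 2, 1], [3, -3, 0], [6, 0, 0]]
Expanding along the first row, det(O) = 0·((-3)·0 - 0·0) - 2·(3·0 - 0·6) + 1·(3·0 - (-3)·6) = 0·0 - 2·0 + 1·18 = 18
Since det(O) ≠ 0, rank(O) = 3 and the system is completely observable.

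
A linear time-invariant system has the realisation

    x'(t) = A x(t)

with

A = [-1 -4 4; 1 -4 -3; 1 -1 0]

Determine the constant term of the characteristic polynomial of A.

Expand det(sI - A) for the 3×3 matrix.
p(s) = s^3 + 5s^2 + s - 27.
(Check: constant term = det(-A) = (-1)^3 det A = -27; coefficient of s^2 = -tr A = 5.)
The constant term is -27.

-27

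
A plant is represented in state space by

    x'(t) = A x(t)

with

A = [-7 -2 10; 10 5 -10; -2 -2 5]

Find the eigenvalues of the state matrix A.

det(sI - A) = s^3 - (tr A)s^2 + (M11 + M22 + M33)s - det A, where Mii is the 2×2 principal minor of A obtained by deleting row i and column i.
tr A = (-7) + 5 + 5 = 3; M11 = 5·5 - (-10)·(-2) = 25 - 20 = 5; M22 = (-7)·5 - 10·(-2) = -35 - (-20) = -15; M33 = (-7)·5 - (-2)·10 = -35 - (-20) = -15; sum of minors = -25.
det A = (-7)·(5·5 - (-10)·(-2)) - (-2)·(10·5 - (-10)·(-2)) + 10·(10·(-2) - 5·(-2)) = (-7)·5 - (-2)·30 + 10·(-10) = -75.
So p(s) = det(sI - A) = s^3 - 3s^2 - 25s + 75.
Rational-root test: any integer root divides 75. Testing small divisors, s = 3 works: p(3) = 27 + (-27) + (-75) + 75 = 0, so (s - 3) is a factor.
Dividing, p(s) = (s - 3)(s^2 - 25).
Factor s^2 - 25: two numbers with sum 0 and product -25 are 5 and -5, so s^2 - 25 = (s - 5)(s + 5).
Hence p(s) = (s - 5) (s - 3) (s + 5), with roots -5, 3, 5.
At least one eigenvalue has non-negative real part, so the system is not asymptotically stable.

-5, 3, 5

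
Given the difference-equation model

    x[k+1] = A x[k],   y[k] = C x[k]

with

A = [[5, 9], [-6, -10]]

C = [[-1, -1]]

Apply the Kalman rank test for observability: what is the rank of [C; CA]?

CA = [[1, 1]]
Observability matrix O = [C; CA] = [[-1, -1], [1, 1]]
Every row of O is a scalar multiple of row 1 = [-1, -1] (multipliers 1, -1), so the rows span a one-dimensional space.
O ≠ 0, hence rank(O) = 1.
rank(O) = 1 < n = 2, so the pair (A, C) is not completely observable.

1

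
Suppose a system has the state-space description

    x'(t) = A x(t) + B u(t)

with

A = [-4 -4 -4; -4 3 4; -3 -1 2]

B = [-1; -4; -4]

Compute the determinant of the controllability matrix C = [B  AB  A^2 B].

21500

AB = [[36], [-24], [-1]]
A^2B = [[-44], [-220], [-86]]
Controllability matrix C = [B  AB  A^2B] = [[-1, 36, -44], [-4, -24, -220], [-4, -1, -86]]
Expanding along the first row, det(C) = (-1)·((-24)·(-86) - (-220)·(-1)) - 36·((-4)·(-86) - (-220)·(-4)) + (-44)·((-4)·(-1) - (-24)·(-4)) = (-1)·1844 - 36·(-536) + (-44)·(-92) = 21500
Since det(C) ≠ 0, rank(C) = 3 and the system is completely controllable.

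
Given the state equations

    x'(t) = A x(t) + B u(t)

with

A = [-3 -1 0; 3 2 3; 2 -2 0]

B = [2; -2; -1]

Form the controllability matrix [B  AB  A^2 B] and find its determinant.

-281

AB = [[-4], [-1], [8]]
A^2B = [[13], [10], [-6]]
Controllability matrix C = [B  AB  A^2B] = [[2, -4, 13], [-2, -1, 10], [-1, 8, -6]]
Expanding along the first row, det(C) = 2·((-1)·(-6) - 10·8) - (-4)·((-2)·(-6) - 10·(-1)) + 13·((-2)·8 - (-1)·(-1)) = 2·(-74) - (-4)·22 + 13·(-17) = -281
Since det(C) ≠ 0, rank(C) = 3 and the system is completely controllable.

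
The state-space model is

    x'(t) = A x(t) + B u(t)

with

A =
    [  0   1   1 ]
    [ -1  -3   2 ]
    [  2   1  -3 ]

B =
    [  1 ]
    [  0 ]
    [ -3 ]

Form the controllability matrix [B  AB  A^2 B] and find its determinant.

AB = [[-3], [-7], [11]]
A^2B = [[4], [46], [-46]]
Controllability matrix C = [B  AB  A^2B] = [[1, -3, 4], [0, -7, 46], [-3, 11, -46]]
Expanding along the first row, det(C) = 1·((-7)·(-46) - 46·11) - (-3)·(0·(-46) - 46·(-3)) + 4·(0·11 - (-7)·(-3)) = 1·(-184) - (-3)·138 + 4·(-21) = 146
Since det(C) ≠ 0, rank(C) = 3 and the system is completely controllable.

146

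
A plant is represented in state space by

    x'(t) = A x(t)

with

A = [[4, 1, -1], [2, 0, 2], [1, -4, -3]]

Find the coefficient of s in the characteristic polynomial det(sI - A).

Expand det(sI - A) for the 3×3 matrix.
p(s) = s^3 - s^2 - 5s - 48.
(Check: constant term = det(-A) = (-1)^3 det A = -48; coefficient of s^2 = -tr A = -1.)
The coefficient of s is -5.

-5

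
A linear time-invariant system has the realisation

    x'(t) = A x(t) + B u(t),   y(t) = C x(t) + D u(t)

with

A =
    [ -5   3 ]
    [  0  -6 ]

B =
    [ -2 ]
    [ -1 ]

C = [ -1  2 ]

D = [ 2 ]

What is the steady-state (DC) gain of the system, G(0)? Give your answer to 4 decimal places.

2.1667

G(0) = C(-A)^{-1}B + D = -C A^{-1} B + D.
det A = 30, so A^{-1} = (1/30)·adj(A) = [[-1/5, -1/10], [0, -1/6]]
A^{-1} B = [1/2, 1/6]^T
C A^{-1} B = -1/6
G(0) = D - C A^{-1} B = 2 - (-1/6) = 13/6 ≈ 2.1667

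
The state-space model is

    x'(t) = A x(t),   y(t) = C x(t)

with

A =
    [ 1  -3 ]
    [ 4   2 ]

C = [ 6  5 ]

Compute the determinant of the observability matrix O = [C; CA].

CA = [[26, -8]]
Observability matrix O = [C; CA] = [[6, 5], [26, -8]]
det(O) = 6·(-8) - 5·26 = -48 - 130 = -178
Since det(O) ≠ 0, rank(O) = 2 and the system is completely observable.

-178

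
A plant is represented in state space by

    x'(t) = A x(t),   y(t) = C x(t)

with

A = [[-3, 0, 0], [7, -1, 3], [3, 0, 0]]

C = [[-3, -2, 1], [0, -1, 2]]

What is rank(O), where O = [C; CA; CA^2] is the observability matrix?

2

CA = [[-2, 2, -6], [-1, 1, -3]]
CA^2 = [[2, -2, 6], [1, -1, 3]]
Observability matrix O = [C; CA; CA^2] = [[-3, -2, 1], [0, -1, 2], [-2, 2, -6], [-1, 1, -3], [2, -2, 6], [1, -1, 3]]
The columns c1, c2, c3 of O are linearly dependent: -c1 + 2·c2 + c3 = 0 (check each entry), so rank(O) ≤ 2.
The 2×2 minor from rows 1, 2, columns 1, 2 is (-3)·(-1) - (-2)·0 = 3 - 0 = 3 ≠ 0, so rank(O) = 2.
rank(O) = 2 < n = 3, so the pair (A, C) is not completely observable.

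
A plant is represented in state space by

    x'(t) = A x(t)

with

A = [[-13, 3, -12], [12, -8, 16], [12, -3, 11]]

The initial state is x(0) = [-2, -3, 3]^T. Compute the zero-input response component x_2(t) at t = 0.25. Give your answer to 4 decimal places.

det(sI - A) = s^3 - (tr A)s^2 + (M11 + M22 + M33)s - det A, where Mii is the 2×2 principal minor of A obtained by deleting row i and column i.
tr A = (-13) + (-8) + 11 = -10; M11 = (-8)·11 - 16·(-3) = -88 - (-48) = -40; M22 = (-13)·11 - (-12)·12 = -143 - (-144) = 1; M33 = (-13)·(-8) - 3·12 = 104 - 36 = 68; sum of minors = 29.
det A = (-13)·((-8)·11 - 16·(-3)) - 3·(12·11 - 16·12) + (-12)·(12·(-3) - (-8)·12) = (-13)·(-40) - 3·(-60) + (-12)·60 = -20.
So p(s) = det(sI - A) = s^3 + 10s^2 + 29s + 20.
Rational-root test: any integer root divides 20. Testing small divisors, s = -1 works: p(-1) = -1 + 10 + (-29) + 20 = 0, so (s + 1) is a factor.
Dividing, p(s) = (s + 1)(s^2 + 9s + 20).
Factor s^2 + 9s + 20: two numbers with sum -9 and product 20 are -4 and -5, so s^2 + 9s + 20 = (s + 4)(s + 5).
Hence p(s) = (s + 1) (s + 4) (s + 5), with roots -5, -4, -1.
The eigenvalues -5, -4, -1 are distinct and real, so A is diagonalisable and x(t) = e^{At} x(0) = V diag(e^{λ_i t}) V^{-1} x(0), where the columns of V are the eigenvectors.
λ = -5: A - (-5)I = [[-8, 3, -12], [12, -3, 16], [12, -3, 16]]. v must be orthogonal to every row; (row 1) × (row 2) = [12, -16, -12], so take v_1 = [3, -4, -3]^T.
λ = -4: A - (-4)I = [[-9, 3, -12], [12, -4, 16], [12, -3, 15]]. v must be orthogonal to every row; (row 1) × (row 3) = [9, -9, -9], so take v_2 = [1, -1, -1]^T.
λ = -1: A - (-1)I = [[-12, 3, -12], [12, -7, 16], [12, -3, 12]]. v must be orthogonal to every row; (row 1) × (row 2) = [-36, 48, 48], so take v_3 = [-3, 4, 4]^T.
V = [v_1 v_2 v_3] = [[3, 1, -3], [-4, -1, 4], [-3, -1, 4]] has det V = 1, so V^{-1} = adj(V)/det V = [[0, -1, 1], [4, 3, 0], [1, 0, 1]].
Modal coordinates z(0) = V^{-1} x(0): 0·(-2) + (-1)·(-3) + 1·3 = 6; 4·(-2) + 3·(-3) + 0·3 = -17; 1·(-2) + 0·(-3) + 1·3 = 1; so z(0) = [6, -17, 1]^T.
x_2(t) = Σ_i (v_i)_2 · z_i(0) · e^{λ_i t} (row 2 of V times the modal terms).
x_2(0.25) = (-4)·6·e^{-5·0.25} + (-1)·(-17)·e^{-4·0.25} + 4·1·e^{-1·0.25} = (-24)·0.286505 + 17·0.367879 + 4·0.778801 = 2.4930.

2.4930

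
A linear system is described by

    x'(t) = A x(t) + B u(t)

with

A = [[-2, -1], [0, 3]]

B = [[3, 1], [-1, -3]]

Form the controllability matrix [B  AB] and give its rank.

AB = [[-5, 1], [-3, -9]]
Controllability matrix C = [B  AB] = [[3, 1, -5, 1], [-1, -3, -3, -9]]
Take the 2×2 submatrix of C formed by columns 1, 2: [[3, 1], [-1, -3]]. Its determinant is 3·(-3) - 1·(-1) = -9 - (-1) = -8 ≠ 0.
So rank(C) ≥ 2; since C has 2 rows, rank(C) = 2.
rank(C) = 2 = n, so the pair (A, B) is completely controllable.

2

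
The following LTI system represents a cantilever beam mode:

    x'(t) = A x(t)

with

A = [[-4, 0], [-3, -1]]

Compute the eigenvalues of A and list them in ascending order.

det(sI - A) = s^2 - (tr A)s + det A, with tr A = (-4) + (-1) = -5 and det A = (-4)·(-1) - 0·(-3) = 4 - 0 = 4.
So p(s) = det(sI - A) = s^2 + 5s + 4.
Factor s^2 + 5s + 4: two numbers with sum -5 and product 4 are -1 and -4, so s^2 + 5s + 4 = (s + 1)(s + 4).
Hence p(s) = (s + 1) (s + 4), with roots -4, -1.
All eigenvalues have negative real part, so the system is asymptotically stable.

-4, -1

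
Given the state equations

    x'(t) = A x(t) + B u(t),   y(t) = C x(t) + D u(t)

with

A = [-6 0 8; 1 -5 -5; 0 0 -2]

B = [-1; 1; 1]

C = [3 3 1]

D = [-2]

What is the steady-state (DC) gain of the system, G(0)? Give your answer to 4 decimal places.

-0.6000

G(0) = C(-A)^{-1}B + D = -C A^{-1} B + D.
det A = -60, so A^{-1} = (1/-60)·adj(A) = [[-1/6, 0, -2/3], [-1/30, -1/5, 11/30], [0, 0, -1/2]]
A^{-1} B = [-1/2, 1/5, -1/2]^T
C A^{-1} B = -7/5
G(0) = D - C A^{-1} B = -2 - (-7/5) = -3/5 ≈ -0.6000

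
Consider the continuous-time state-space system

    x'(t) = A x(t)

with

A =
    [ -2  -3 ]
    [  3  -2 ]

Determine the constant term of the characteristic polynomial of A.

13

For a 2×2 matrix, det(sI - A) = s^2 - (tr A)s + det A.
tr A = -4, det A = 13.
So p(s) = s^2 + 4s + 13.
The constant term is 13.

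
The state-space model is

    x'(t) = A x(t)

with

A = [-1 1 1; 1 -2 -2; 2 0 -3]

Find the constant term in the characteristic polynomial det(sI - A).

Expand det(sI - A) for the 3×3 matrix.
p(s) = s^3 + 6s^2 + 8s + 3.
(Check: constant term = det(-A) = (-1)^3 det A = 3; coefficient of s^2 = -tr A = 6.)
The constant term is 3.

3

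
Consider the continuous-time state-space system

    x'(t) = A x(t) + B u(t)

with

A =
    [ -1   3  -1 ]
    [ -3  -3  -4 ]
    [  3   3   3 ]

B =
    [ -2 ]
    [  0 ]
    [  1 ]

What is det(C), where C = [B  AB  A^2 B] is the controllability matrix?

-31

AB = [[1], [2], [-3]]
A^2B = [[8], [3], [0]]
Controllability matrix C = [B  AB  A^2B] = [[-2, 1, 8], [0, 2, 3], [1, -3, 0]]
Expanding along the first row, det(C) = (-2)·(2·0 - 3·(-3)) - 1·(0·0 - 3·1) + 8·(0·(-3) - 2·1) = (-2)·9 - 1·(-3) + 8·(-2) = -31
Since det(C) ≠ 0, rank(C) = 3 and the system is completely controllable.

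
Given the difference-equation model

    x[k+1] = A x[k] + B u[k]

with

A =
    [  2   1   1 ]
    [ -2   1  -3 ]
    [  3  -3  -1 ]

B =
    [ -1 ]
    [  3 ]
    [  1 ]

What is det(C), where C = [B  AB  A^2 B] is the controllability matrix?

AB = [[2], [2], [-13]]
A^2B = [[-7], [37], [13]]
Controllability matrix C = [B  AB  A^2B] = [[-1, 2, -7], [3, 2, 37], [1, -13, 13]]
Expanding along the first row, det(C) = (-1)·(2·13 - 37·(-13)) - 2·(3·13 - 37·1) + (-7)·(3·(-13) - 2·1) = (-1)·507 - 2·2 + (-7)·(-41) = -224
Since det(C) ≠ 0, rank(C) = 3 and the system is completely controllable.

-224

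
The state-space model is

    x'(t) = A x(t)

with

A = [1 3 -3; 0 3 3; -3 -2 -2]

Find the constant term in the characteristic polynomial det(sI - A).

54

Expand det(sI - A) for the 3×3 matrix.
p(s) = s^3 - 2s^2 - 8s + 54.
(Check: constant term = det(-A) = (-1)^3 det A = 54; coefficient of s^2 = -tr A = -2.)
The constant term is 54.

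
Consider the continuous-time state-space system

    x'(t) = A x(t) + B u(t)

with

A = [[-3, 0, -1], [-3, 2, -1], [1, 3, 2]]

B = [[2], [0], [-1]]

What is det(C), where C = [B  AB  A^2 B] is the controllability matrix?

150

AB = [[-5], [-5], [0]]
A^2B = [[15], [5], [-20]]
Controllability matrix C = [B  AB  A^2B] = [[2, -5, 15], [0, -5, 5], [-1, 0, -20]]
Expanding along the first row, det(C) = 2·((-5)·(-20) - 5·0) - (-5)·(0·(-20) - 5·(-1)) + 15·(0·0 - (-5)·(-1)) = 2·100 - (-5)·5 + 15·(-5) = 150
Since det(C) ≠ 0, rank(C) = 3 and the system is completely controllable.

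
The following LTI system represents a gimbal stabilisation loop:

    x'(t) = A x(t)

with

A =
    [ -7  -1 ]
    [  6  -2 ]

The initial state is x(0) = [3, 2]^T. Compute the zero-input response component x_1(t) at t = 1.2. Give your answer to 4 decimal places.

-0.0386

det(sI - A) = s^2 - (tr A)s + det A, with tr A = (-7) + (-2) = -9 and det A = (-7)·(-2) - (-1)·6 = 14 - (-6) = 20.
So p(s) = det(sI - A) = s^2 + 9s + 20.
Factor s^2 + 9s + 20: two numbers with sum -9 and product 20 are -4 and -5, so s^2 + 9s + 20 = (s + 4)(s + 5).
Hence p(s) = (s + 4) (s + 5), with roots -5, -4.
The eigenvalues -5, -4 are distinct and real, so A is diagonalisable and x(t) = e^{At} x(0) = V diag(e^{λ_i t}) V^{-1} x(0), where the columns of V are the eigenvectors.
λ = -5: A - (-5)I = [[-2, -1], [6, 3]]. Row 1 gives (-2)·v1 + (-1)·v2 = 0, so take v_1 = [1, -2]^T.
λ = -4: A - (-4)I = [[-3, -1], [6, 2]]. Row 1 gives (-3)·v1 + (-1)·v2 = 0, so take v_2 = [-1, 3]^T.
V = [v_1 v_2] = [[1, -1], [-2, 3]] has det V = 1, so V^{-1} = adj(V)/det V = [[3, 1], [2, 1]].
Modal coordinates z(0) = V^{-1} x(0): 3·3 + 1·2 = 11; 2·3 + 1·2 = 8; so z(0) = [11, 8]^T.
x_1(t) = Σ_i (v_i)_1 · z_i(0) · e^{λ_i t} (row 1 of V times the modal terms).
x_1(1.2) = 1·11·e^{-5·1.2} + (-1)·8·e^{-4·1.2} = 11·0.002479 + (-8)·0.008230 = -0.0386.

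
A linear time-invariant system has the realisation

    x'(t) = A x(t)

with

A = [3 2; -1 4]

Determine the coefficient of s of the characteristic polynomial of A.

-7

For a 2×2 matrix, det(sI - A) = s^2 - (tr A)s + det A.
tr A = 7, det A = 14.
So p(s) = s^2 - 7s + 14.
The coefficient of s is -7.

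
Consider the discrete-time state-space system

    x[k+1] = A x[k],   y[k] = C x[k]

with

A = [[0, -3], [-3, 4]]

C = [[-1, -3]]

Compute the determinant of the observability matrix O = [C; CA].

36

CA = [[9, -9]]
Observability matrix O = [C; CA] = [[-1, -3], [9, -9]]
det(O) = (-1)·(-9) - (-3)·9 = 9 - (-27) = 36
Since det(O) ≠ 0, rank(O) = 2 and the system is completely observable.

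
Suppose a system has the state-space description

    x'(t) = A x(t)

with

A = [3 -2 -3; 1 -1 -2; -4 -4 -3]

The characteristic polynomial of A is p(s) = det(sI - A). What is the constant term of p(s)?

13

Expand det(sI - A) for the 3×3 matrix.
p(s) = s^3 + s^2 - 27s + 13.
(Check: constant term = det(-A) = (-1)^3 det A = 13; coefficient of s^2 = -tr A = 1.)
The constant term is 13.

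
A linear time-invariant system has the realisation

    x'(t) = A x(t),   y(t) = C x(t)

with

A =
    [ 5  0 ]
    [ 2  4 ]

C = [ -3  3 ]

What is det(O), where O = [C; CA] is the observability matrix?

-9

CA = [[-9, 12]]
Observability matrix O = [C; CA] = [[-3, 3], [-9, 12]]
det(O) = (-3)·12 - 3·(-9) = -36 - (-27) = -9
Since det(O) ≠ 0, rank(O) = 2 and the system is completely observable.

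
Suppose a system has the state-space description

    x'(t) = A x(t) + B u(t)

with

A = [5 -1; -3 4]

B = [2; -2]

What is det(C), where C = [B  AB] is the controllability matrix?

-4

AB = [[12], [-14]]
Controllability matrix C = [B  AB] = [[2, 12], [-2, -14]]
det(C) = 2·(-14) - 12·(-2) = -28 - (-24) = -4
Since det(C) ≠ 0, rank(C) = 2 and the system is completely controllable.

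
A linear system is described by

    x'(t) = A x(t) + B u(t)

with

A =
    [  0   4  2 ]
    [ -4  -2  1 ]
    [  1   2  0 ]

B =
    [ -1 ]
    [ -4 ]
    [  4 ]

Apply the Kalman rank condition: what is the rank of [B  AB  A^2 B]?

3

AB = [[-8], [16], [-9]]
A^2B = [[46], [-9], [24]]
Controllability matrix C = [B  AB  A^2B] = [[-1, -8, 46], [-4, 16, -9], [4, -9, 24]]
det(C) = (-1)·(16·24 - (-9)·(-9)) - (-8)·((-4)·24 - (-9)·4) + 46·((-4)·(-9) - 16·4) = (-1)·303 - (-8)·(-60) + 46·(-28) = -2071 ≠ 0, so rank(C) = 3.
rank(C) = 3 = n, so the pair (A, B) is completely controllable.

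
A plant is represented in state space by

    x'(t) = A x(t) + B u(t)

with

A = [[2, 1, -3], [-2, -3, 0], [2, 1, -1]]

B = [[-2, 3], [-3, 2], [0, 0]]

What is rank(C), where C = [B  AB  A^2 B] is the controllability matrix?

3

AB = [[-7, 8], [13, -12], [-7, 8]]
A^2B = [[20, -20], [-25, 20], [6, -4]]
Controllability matrix C = [B  AB  A^2B] = [[-2, 3, -7, 8, 20, -20], [-3, 2, 13, -12, -25, 20], [0, 0, -7, 8, 6, -4]]
Take the 3×3 submatrix of C formed by columns 1, 2, 3: [[-2, 3, -7], [-3, 2, 13], [0, 0, -7]]. Its determinant is (-2)·(2·(-7) - 13·0) - 3·((-3)·(-7) - 13·0) + (-7)·((-3)·0 - 2·0) = (-2)·(-14) - 3·21 + (-7)·0 = -35 ≠ 0.
So rank(C) ≥ 3; since C has 3 rows, rank(C) = 3.
rank(C) = 3 = n, so the pair (A, B) is completely controllable.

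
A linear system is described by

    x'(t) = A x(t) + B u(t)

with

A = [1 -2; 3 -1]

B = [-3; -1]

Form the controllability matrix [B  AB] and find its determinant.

AB = [[-1], [-8]]
Controllability matrix C = [B  AB] = [[-3, -1], [-1, -8]]
det(C) = (-3)·(-8) - (-1)·(-1) = 24 - 1 = 23
Since det(C) ≠ 0, rank(C) = 2 and the system is completely controllable.

23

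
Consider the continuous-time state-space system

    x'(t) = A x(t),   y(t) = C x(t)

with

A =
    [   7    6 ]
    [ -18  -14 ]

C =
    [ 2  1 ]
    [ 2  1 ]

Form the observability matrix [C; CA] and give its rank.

CA = [[-4, -2], [-4, -2]]
Observability matrix O = [C; CA] = [[2, 1], [2, 1], [-4, -2], [-4, -2]]
Every row of O is a scalar multiple of row 1 = [2, 1] (multipliers 1, 1, -2, -2), so the rows span a one-dimensional space.
O ≠ 0, hence rank(O) = 1.
rank(O) = 1 < n = 2, so the pair (A, C) is not completely observable.

1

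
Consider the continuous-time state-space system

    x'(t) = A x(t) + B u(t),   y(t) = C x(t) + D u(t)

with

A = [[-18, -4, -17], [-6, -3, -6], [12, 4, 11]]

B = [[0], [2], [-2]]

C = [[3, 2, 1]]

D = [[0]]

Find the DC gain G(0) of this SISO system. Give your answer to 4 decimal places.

G(0) = C(-A)^{-1}B + D = -C A^{-1} B + D.
det A = -18, so A^{-1} = (1/-18)·adj(A) = [[1/2, 4/3, 3/2], [1/3, -1/3, 1/3], [-2/3, -4/3, -5/3]]
A^{-1} B = [-1/3, -4/3, 2/3]^T
C A^{-1} B = -3
G(0) = D - C A^{-1} B = 0 - (-3) = 3

3.0000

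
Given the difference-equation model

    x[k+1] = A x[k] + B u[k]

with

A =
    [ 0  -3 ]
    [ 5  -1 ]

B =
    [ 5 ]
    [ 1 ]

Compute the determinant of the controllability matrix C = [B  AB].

123

AB = [[-3], [24]]
Controllability matrix C = [B  AB] = [[5, -3], [1, 24]]
det(C) = 5·24 - (-3)·1 = 120 - (-3) = 123
Since det(C) ≠ 0, rank(C) = 2 and the system is completely controllable.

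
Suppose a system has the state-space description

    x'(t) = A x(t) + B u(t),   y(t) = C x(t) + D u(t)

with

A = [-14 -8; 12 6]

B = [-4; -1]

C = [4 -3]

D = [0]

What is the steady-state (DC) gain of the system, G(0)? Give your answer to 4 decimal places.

26.1667

G(0) = C(-A)^{-1}B + D = -C A^{-1} B + D.
det A = 12, so A^{-1} = (1/12)·adj(A) = [[1/2, 2/3], [-1, -7/6]]
A^{-1} B = [-8/3, 31/6]^T
C A^{-1} B = -157/6
G(0) = D - C A^{-1} B = 0 - (-157/6) = 157/6 ≈ 26.1667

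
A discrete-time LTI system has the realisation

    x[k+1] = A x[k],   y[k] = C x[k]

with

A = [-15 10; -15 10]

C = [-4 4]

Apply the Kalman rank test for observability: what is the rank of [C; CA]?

CA = [[0, 0]]
Observability matrix O = [C; CA] = [[-4, 4], [0, 0]]
Every row of O is a scalar multiple of row 1 = [-4, 4] (multipliers 1, 0), so the rows span a one-dimensional space.
O ≠ 0, hence rank(O) = 1.
rank(O) = 1 < n = 2, so the pair (A, C) is not completely observable.

1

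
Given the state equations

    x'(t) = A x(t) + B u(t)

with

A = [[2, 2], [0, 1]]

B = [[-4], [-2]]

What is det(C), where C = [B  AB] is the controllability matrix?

-16

AB = [[-12], [-2]]
Controllability matrix C = [B  AB] = [[-4, -12], [-2, -2]]
det(C) = (-4)·(-2) - (-12)·(-2) = 8 - 24 = -16
Since det(C) ≠ 0, rank(C) = 2 and the system is completely controllable.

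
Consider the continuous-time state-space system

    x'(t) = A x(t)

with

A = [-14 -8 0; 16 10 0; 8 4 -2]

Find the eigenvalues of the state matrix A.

det(sI - A) = s^3 - (tr A)s^2 + (M11 + M22 + M33)s - det A, where Mii is the 2×2 principal minor of A obtained by deleting row i and column i.
tr A = (-14) + 10 + (-2) = -6; M11 = 10·(-2) - 0·4 = -20 - 0 = -20; M22 = (-14)·(-2) - 0·8 = 28 - 0 = 28; M33 = (-14)·10 - (-8)·16 = -140 - (-128) = -12; sum of minors = -4.
det A = (-14)·(10·(-2) - 0·4) - (-8)·(16·(-2) - 0·8) + 0·(16·4 - 10·8) = (-14)·(-20) - (-8)·(-32) + 0·(-16) = 24.
So p(s) = det(sI - A) = s^3 + 6s^2 - 4s - 24.
Rational-root test: any integer root divides -24. Testing small divisors, s = -2 works: p(-2) = -8 + 24 + 8 + (-24) = 0, so (s + 2) is a factor.
Dividing, p(s) = (s + 2)(s^2 + 4s - 12).
Factor s^2 + 4s - 12: two numbers with sum -4 and product -12 are 2 and -6, so s^2 + 4s - 12 = (s - 2)(s + 6).
Hence p(s) = (s - 2) (s + 2) (s + 6), with roots -6, -2, 2.
At least one eigenvalue has non-negative real part, so the system is not asymptotically stable.

-6, -2, 2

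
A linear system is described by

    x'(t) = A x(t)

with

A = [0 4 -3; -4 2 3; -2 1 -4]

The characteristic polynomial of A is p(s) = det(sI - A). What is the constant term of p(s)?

88

Expand det(sI - A) for the 3×3 matrix.
p(s) = s^3 + 2s^2 - s + 88.
(Check: constant term = det(-A) = (-1)^3 det A = 88; coefficient of s^2 = -tr A = 2.)
The constant term is 88.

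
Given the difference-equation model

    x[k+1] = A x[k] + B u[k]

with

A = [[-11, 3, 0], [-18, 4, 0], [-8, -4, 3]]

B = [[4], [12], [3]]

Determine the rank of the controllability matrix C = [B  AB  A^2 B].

AB = [[-8], [-24], [-71]]
A^2B = [[16], [48], [-53]]
Controllability matrix C = [B  AB  A^2B] = [[4, -8, 16], [12, -24, 48], [3, -71, -53]]
The rows r1, r2, r3 of C are linearly dependent: -3·r1 + r2 = 0 (check each entry), so rank(C) ≤ 2.
The 2×2 minor from rows 1, 3, columns 1, 2 is 4·(-71) - (-8)·3 = -284 - (-24) = -260 ≠ 0, so rank(C) = 2.
rank(C) = 2 < n = 3, so the pair (A, B) is not completely controllable.

2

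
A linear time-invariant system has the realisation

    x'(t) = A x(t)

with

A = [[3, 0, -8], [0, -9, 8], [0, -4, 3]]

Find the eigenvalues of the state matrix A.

-5, -1, 3

det(sI - A) = s^3 - (tr A)s^2 + (M11 + M22 + M33)s - det A, where Mii is the 2×2 principal minor of A obtained by deleting row i and column i.
tr A = 3 + (-9) + 3 = -3; M11 = (-9)·3 - 8·(-4) = -27 - (-32) = 5; M22 = 3·3 - (-8)·0 = 9 - 0 = 9; M33 = 3·(-9) - 0·0 = -27 - 0 = -27; sum of minors = -13.
det A = 3·((-9)·3 - 8·(-4)) - 0·(0·3 - 8·0) + (-8)·(0·(-4) - (-9)·0) = 3·5 - 0·0 + (-8)·0 = 15.
So p(s) = det(sI - A) = s^3 + 3s^2 - 13s - 15.
Rational-root test: any integer root divides -15. Testing small divisors, s = -1 works: p(-1) = -1 + 3 + 13 + (-15) = 0, so (s + 1) is a factor.
Dividing, p(s) = (s + 1)(s^2 + 2s - 15).
Factor s^2 + 2s - 15: two numbers with sum -2 and product -15 are 3 and -5, so s^2 + 2s - 15 = (s - 3)(s + 5).
Hence p(s) = (s - 3) (s + 1) (s + 5), with roots -5, -1, 3.
At least one eigenvalue has non-negative real part, so the system is not asymptotically stable.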